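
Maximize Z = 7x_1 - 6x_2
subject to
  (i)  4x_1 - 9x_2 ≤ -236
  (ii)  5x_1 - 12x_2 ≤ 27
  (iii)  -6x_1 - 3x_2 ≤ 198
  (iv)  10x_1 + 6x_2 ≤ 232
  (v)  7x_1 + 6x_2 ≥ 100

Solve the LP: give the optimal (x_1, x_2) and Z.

x_1 = 112/19, x_2 = 548/19, maximum Z = -2504/19

Feasible corners and Z = 7x_1 - 6x_2:
  (112/19, 548/19) → Z = -2504/19
  (-172/29, 684/29) → Z = -5308/29
  (-314, 562) → Z = -5570
  (-496/5, 662/5) → Z = -7444/5

The optimum lies where 4x_1 - 9x_2 = -236 and 10x_1 + 6x_2 = 232.
Solving simultaneously gives x_1 = 112/19, x_2 = 548/19.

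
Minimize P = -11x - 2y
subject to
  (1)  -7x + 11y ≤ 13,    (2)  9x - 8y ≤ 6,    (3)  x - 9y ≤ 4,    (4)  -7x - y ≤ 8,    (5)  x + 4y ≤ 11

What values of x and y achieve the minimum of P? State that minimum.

Vertices and P = -11x - 2y:
  (-101/84, 5/12) → P = 347/28
  (23/13, 30/13) → P = -313/13
  (22/73, -30/73) → P = -182/73
  (28/11, 93/44) → P = -709/22
  (-17/16, -9/16) → P = 205/16

The optimum lies where 9x - 8y = 6 and x + 4y = 11.
Solving simultaneously gives x = 28/11, y = 93/44.

x = 28/11, y = 93/44, minimum P = -709/22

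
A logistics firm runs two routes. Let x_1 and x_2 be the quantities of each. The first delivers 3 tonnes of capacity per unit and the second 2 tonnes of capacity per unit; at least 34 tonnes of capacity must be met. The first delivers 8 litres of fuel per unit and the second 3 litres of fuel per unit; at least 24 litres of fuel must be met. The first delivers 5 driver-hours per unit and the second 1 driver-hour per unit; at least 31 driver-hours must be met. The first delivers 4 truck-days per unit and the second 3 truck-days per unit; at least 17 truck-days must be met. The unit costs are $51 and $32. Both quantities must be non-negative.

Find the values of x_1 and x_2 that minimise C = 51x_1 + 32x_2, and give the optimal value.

x_1 = 4, x_2 = 11, minimum C = 556

Extreme points and C = 51x_1 + 32x_2:
  (0, 31) → C = 992
  (34/3, 0) → C = 578
  (4, 11) → C = 556
The feasible region is unbounded (it extends along (0, 1), (1, 0)), but C strictly increases along every unbounded feasible direction, so there is no improving ray and the minimum is attained at a vertex.

The optimum lies where 3x_1 + 2x_2 = 34 and 5x_1 + x_2 = 31.
Solving simultaneously gives x_1 = 4, x_2 = 11.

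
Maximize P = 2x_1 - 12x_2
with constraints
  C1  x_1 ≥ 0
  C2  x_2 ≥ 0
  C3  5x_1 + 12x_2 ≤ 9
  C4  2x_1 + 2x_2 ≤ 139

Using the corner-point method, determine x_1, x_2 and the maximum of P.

x_1 = 9/5, x_2 = 0, maximum P = 18/5

Extreme points and P = 2x_1 - 12x_2:
  (0, 0) → P = 0
  (0, 3/4) → P = -9
  (9/5, 0) → P = 18/5

The binding constraints are x_2 = 0 and 5x_1 + 12x_2 = 9.
Solving simultaneously gives x_1 = 9/5, x_2 = 0.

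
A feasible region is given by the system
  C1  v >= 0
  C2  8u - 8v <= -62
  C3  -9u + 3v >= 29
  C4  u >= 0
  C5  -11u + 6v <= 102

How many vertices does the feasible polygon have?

The feasible vertices (each the meet of two boundaries and inside every other half-plane) are:
  (0, 29/3)
  (44/7, 599/21)
  (0, 17)

3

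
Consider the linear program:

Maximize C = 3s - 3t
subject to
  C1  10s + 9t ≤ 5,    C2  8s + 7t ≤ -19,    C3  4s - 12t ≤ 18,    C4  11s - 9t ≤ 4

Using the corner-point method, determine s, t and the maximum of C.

Corner points and C = 3s - 3t:
  (-103, 115) → C = -654
  (-143/149, -241/149) → C = 294/149
  (-19/16, -91/48) → C = 17/8
The feasible region is unbounded (it extends along (-9, 10), (-3, -1)), but C strictly decreases along every unbounded feasible direction, so there is no improving ray and the maximum is attained at a vertex.

The binding constraints are 4s - 12t = 18 and 11s - 9t = 4.
Solving simultaneously gives s = -19/16, t = -91/48.

s = -19/16, t = -91/48, maximum C = 17/8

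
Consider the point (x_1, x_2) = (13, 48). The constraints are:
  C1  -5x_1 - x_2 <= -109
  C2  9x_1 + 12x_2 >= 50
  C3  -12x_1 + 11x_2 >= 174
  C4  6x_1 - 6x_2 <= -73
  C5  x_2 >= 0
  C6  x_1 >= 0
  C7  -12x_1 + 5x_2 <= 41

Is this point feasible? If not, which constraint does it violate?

not feasible — violates C7

Constraint C7: -12x_1 + 5x_2 = 84, which is not ≤ 41. All other constraints are satisfied.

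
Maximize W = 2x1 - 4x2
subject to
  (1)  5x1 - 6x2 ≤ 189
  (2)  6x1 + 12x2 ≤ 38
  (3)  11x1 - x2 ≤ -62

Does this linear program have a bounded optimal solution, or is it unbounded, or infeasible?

unbounded

From the feasible point (-561/61, -2389/61), moving in the direction (-6, -5) keeps every constraint satisfied while W increases without bound.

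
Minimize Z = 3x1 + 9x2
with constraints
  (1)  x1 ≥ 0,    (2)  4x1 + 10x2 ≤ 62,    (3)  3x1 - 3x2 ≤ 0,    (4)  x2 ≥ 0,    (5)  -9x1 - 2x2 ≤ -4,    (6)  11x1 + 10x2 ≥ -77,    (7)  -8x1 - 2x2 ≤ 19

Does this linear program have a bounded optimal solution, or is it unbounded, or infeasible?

Corner points and Z = 3x1 + 9x2:
  (0, 31/5) → Z = 279/5
  (0, 2) → Z = 18
  (31/7, 31/7) → Z = 372/7
  (4/11, 4/11) → Z = 48/11
The feasible region has finitely many vertices and no improving ray; the minimum is 48/11 at (4/11, 4/11).

bounded optimum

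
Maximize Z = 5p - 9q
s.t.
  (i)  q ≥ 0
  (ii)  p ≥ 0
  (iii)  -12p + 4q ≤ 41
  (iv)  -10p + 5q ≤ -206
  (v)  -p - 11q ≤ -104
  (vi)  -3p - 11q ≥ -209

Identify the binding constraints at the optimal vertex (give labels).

Vertices and Z = 5p - 9q:
  (2786/115, 834/115) → Z = 6424/115
  (3311/125, 1472/125) → Z = 3307/125
  (105/2, 103/22) → Z = 2424/11

The maximum is at (105/2, 103/22). Substituting into each constraint, equality holds for (v) and (vi); the remaining constraints have slack.

(v) and (vi)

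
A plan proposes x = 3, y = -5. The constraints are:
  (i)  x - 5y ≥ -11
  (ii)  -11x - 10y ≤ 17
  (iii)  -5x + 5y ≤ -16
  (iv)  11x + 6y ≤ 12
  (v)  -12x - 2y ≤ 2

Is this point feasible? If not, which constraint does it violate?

feasible

(i): 28 ≥ -11 ✓
(ii): 17 ≤ 17 ✓
(iii): -40 ≤ -16 ✓
(iv): 3 ≤ 12 ✓
(v): -26 ≤ 2 ✓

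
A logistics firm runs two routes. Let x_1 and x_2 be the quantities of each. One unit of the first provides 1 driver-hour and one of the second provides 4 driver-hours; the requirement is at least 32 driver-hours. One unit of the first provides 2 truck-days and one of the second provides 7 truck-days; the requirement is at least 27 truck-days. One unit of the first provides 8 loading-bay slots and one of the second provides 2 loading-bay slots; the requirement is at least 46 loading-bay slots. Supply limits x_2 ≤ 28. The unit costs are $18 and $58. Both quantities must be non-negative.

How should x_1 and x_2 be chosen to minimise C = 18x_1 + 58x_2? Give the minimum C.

The feasible region is unbounded (it extends along (1, 0)), but C strictly increases along every unbounded feasible direction, so there is no improving ray and the minimum is attained at a vertex.

x_1 = 4, x_2 = 7, minimum C = 478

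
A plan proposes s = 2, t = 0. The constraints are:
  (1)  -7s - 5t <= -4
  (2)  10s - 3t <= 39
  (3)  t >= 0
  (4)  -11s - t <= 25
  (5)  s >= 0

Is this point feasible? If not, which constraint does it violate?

(1): -14 ≤ -4 ✓
(2): 20 ≤ 39 ✓
(3): 0 ≥ 0 ✓
(4): -22 ≤ 25 ✓
(5): 2 ≥ 0 ✓

feasible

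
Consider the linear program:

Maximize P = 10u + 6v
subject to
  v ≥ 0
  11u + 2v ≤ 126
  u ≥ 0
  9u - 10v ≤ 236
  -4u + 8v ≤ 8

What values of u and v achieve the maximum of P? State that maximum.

u = 31/3, v = 37/6, maximum P = 421/3

Extreme points and P = 10u + 6v:
  (126/11, 0) → P = 1260/11
  (0, 0) → P = 0
  (31/3, 37/6) → P = 421/3
  (0, 1) → P = 6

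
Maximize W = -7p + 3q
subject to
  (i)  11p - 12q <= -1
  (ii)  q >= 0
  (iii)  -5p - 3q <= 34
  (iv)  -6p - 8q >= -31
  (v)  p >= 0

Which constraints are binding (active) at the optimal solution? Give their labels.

Vertices and W = -7p + 3q:
  (91/40, 347/160) → W = -1507/160
  (0, 1/12) → W = 1/4
  (0, 31/8) → W = 93/8

The maximum is at (0, 31/8). Substituting into each constraint, equality holds for (iv) and (v); the remaining constraints have slack.

(iv) and (v)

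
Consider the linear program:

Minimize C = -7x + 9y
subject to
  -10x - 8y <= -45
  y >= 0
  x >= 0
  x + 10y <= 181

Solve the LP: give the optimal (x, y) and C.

x = 181, y = 0, minimum C = -1267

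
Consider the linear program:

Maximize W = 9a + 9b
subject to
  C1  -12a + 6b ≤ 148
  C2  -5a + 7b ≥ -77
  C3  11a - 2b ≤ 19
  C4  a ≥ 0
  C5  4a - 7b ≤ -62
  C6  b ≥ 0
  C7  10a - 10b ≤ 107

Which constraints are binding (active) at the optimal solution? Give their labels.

C1 and C3

Corner points and W = 9a + 9b:
  (205/21, 928/21) → W = 3399/7
  (0, 74/3) → W = 222
  (257/69, 758/69) → W = 3045/23
  (0, 62/7) → W = 558/7

The maximum is at (205/21, 928/21). Substituting into each constraint, equality holds for C1 and C3; the remaining constraints have slack.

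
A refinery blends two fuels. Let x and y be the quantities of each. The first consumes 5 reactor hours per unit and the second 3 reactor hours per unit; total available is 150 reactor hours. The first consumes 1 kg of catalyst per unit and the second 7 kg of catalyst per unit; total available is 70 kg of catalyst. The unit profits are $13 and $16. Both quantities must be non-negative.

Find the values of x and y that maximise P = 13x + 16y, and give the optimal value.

x = 105/4, y = 25/4, maximum P = 1765/4

Feasible corners and P = 13x + 16y:
  (0, 0) → P = 0
  (0, 10) → P = 160
  (30, 0) → P = 390
  (105/4, 25/4) → P = 1765/4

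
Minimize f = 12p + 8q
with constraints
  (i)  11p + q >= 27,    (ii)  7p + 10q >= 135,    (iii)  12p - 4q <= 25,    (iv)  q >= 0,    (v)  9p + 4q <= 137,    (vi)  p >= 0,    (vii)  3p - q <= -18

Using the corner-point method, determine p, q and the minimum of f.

Vertices and f = 12p + 8q:
  (0, 27) → f = 216
  (9/14, 279/14) → f = 1170/7
  (0, 137/4) → f = 274
  (65/21, 191/7) → f = 1788/7

p = 9/14, q = 279/14, minimum f = 1170/7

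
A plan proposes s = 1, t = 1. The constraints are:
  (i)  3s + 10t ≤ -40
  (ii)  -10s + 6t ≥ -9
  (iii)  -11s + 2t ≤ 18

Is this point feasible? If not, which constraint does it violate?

not feasible — violates (i)

Constraint (i): 3s + 10t = 13, which is not ≤ -40. All other constraints are satisfied.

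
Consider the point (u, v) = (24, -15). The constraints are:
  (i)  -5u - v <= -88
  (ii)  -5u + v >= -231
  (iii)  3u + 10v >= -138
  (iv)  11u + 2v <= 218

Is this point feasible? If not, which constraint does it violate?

Constraint (iv): 11u + 2v = 234, which is not ≤ 218. All other constraints are satisfied.

not feasible — violates (iv)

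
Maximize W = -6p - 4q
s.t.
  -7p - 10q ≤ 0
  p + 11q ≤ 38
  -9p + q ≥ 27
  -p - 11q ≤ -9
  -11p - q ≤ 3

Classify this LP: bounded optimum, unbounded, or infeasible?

The boundaries -7p - 10q = 0 and p + 11q = 38 meet at (-380/67, 266/67), but that point violates -11p - q ≤ 3. Every candidate vertex is excluded by some other constraint, so the feasible region is empty.

infeasible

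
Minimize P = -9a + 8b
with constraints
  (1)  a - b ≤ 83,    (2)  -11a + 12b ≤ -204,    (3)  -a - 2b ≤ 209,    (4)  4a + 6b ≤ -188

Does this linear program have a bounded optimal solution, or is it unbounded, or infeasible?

Feasible corners and P = -9a + 8b:
  (-43/3, -292/3) → P = -1949/3
  (31, -52) → P = -695
  (-1050/17, -2503/34) → P = -562/17
  (-172/19, -1442/57) → P = -6892/57
The feasible region has finitely many vertices and no improving ray; the minimum is -695 at (31, -52).

bounded optimum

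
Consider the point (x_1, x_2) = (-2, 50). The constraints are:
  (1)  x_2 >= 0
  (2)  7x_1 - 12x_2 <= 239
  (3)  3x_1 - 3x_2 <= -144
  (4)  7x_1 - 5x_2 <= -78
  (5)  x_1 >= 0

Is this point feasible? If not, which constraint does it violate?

Constraint (5): x_1 = -2, which is not ≥ 0. All other constraints are satisfied.

not feasible — violates (5)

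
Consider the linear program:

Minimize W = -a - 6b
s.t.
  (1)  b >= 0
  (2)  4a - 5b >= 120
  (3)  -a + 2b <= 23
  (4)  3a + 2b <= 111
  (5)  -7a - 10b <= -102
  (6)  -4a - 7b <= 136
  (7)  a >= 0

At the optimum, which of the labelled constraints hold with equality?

(2) and (4)

Corner points and W = -a - 6b:
  (30, 0) → W = -30
  (37, 0) → W = -37
  (795/23, 84/23) → W = -1299/23

The minimum is at (795/23, 84/23). Substituting into each constraint, equality holds for (2) and (4); the remaining constraints have slack.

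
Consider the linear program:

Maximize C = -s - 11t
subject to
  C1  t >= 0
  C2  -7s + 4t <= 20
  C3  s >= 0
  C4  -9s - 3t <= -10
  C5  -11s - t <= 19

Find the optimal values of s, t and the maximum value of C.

Extreme points and C = -s - 11t:
  (10/9, 0) → C = -10/9
  (0, 5) → C = -55
  (0, 10/3) → C = -110/3
The feasible region is unbounded (it extends along (1, 0), (4, 7)), but C strictly decreases along every unbounded feasible direction, so there is no improving ray and the maximum is attained at a vertex.

s = 10/9, t = 0, maximum C = -10/9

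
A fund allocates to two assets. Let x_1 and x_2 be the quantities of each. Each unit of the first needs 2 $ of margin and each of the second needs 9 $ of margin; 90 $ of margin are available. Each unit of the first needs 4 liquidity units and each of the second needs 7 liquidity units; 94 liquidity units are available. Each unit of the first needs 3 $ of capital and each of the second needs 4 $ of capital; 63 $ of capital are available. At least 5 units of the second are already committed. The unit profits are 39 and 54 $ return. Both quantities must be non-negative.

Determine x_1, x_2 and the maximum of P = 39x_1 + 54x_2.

x_1 = 13, x_2 = 6, maximum P = 831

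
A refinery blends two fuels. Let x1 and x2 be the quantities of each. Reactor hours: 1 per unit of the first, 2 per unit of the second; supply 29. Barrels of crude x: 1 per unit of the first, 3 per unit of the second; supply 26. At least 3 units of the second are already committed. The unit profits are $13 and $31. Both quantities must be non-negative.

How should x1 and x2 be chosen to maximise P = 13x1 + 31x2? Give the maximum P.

Feasible corners and P = 13x1 + 31x2:
  (0, 26/3) → P = 806/3
  (0, 3) → P = 93
  (17, 3) → P = 314

At the optimal vertex, x1 + 3x2 = 26 and x2 = 3.
Solving simultaneously gives x1 = 17, x2 = 3.

x1 = 17, x2 = 3, maximum P = 314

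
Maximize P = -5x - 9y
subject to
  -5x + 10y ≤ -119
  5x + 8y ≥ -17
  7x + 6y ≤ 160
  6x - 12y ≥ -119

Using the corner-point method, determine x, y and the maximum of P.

The optimum lies where 5x + 8y = -17 and 7x + 6y = 160.
Solving simultaneously gives x = 691/13, y = -919/26.

x = 691/13, y = -919/26, maximum P = 1361/26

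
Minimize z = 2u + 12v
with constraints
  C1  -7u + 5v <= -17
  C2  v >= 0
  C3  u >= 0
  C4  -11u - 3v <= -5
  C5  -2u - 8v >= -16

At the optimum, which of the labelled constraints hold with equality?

C1 and C2

Feasible corners and z = 2u + 12v:
  (17/7, 0) → z = 34/7
  (36/11, 13/11) → z = 228/11
  (8, 0) → z = 16

The minimum is at (17/7, 0). Substituting into each constraint, equality holds for C1 and C2; the remaining constraints have slack.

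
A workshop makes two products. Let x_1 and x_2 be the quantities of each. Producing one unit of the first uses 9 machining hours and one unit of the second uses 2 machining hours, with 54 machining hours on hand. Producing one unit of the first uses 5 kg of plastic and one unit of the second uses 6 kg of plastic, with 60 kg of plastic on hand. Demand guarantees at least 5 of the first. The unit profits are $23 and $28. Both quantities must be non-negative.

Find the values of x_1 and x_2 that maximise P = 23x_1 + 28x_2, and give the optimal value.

Corner points and P = 23x_1 + 28x_2:
  (6, 0) → P = 138
  (5, 0) → P = 115
  (5, 9/2) → P = 241

The binding constraints are 9x_1 + 2x_2 = 54 and x_1 = 5.
Solving simultaneously gives x_1 = 5, x_2 = 9/2.

x_1 = 5, x_2 = 9/2, maximum P = 241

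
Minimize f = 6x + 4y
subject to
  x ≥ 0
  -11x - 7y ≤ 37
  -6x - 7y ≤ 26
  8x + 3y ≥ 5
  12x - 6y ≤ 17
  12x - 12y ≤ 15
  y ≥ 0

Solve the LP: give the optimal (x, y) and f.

x = 5/8, y = 0, minimum f = 15/4

Corner points and f = 6x + 4y:
  (0, 5/3) → f = 20/3
  (5/8, 0) → f = 15/4
  (19/12, 1/3) → f = 65/6
  (5/4, 0) → f = 15/2
The feasible region is unbounded (it extends along (0, 1), (1, 2)), but f strictly increases along every unbounded feasible direction, so there is no improving ray and the minimum is attained at a vertex.

The binding constraints are 8x + 3y = 5 and y = 0.
Solving simultaneously gives x = 5/8, y = 0.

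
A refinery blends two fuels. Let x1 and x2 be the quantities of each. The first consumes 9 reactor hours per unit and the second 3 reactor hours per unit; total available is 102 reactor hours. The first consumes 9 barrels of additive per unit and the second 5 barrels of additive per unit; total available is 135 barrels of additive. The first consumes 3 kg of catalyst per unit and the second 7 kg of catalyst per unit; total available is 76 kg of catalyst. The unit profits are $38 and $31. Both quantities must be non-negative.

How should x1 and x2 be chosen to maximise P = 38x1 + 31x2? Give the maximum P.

Vertices and P = 38x1 + 31x2:
  (0, 0) → P = 0
  (0, 76/7) → P = 2356/7
  (34/3, 0) → P = 1292/3
  (9, 7) → P = 559

At the optimal vertex, 9x1 + 3x2 = 102 and 3x1 + 7x2 = 76.
Solving simultaneously gives x1 = 9, x2 = 7.

x1 = 9, x2 = 7, maximum P = 559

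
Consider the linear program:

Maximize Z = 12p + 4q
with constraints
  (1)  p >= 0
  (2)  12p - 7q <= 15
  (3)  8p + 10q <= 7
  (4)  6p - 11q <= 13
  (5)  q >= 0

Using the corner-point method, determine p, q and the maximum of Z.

p = 7/8, q = 0, maximum Z = 21/2

The optimum lies where 8p + 10q = 7 and q = 0.
Solving simultaneously gives p = 7/8, q = 0.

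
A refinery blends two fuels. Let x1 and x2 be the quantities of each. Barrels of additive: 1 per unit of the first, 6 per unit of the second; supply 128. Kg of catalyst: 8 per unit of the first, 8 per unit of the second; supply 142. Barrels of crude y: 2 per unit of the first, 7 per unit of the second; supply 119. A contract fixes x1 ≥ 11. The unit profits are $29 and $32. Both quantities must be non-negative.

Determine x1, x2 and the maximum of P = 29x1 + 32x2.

Vertices and P = 29x1 + 32x2:
  (71/4, 0) → P = 2059/4
  (11, 0) → P = 319
  (11, 27/4) → P = 535

x1 = 11, x2 = 27/4, maximum P = 535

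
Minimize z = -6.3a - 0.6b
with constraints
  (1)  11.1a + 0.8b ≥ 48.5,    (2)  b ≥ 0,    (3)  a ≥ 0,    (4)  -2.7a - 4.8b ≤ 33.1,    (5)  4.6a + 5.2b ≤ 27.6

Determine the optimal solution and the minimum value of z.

a = 6, b = 0, minimum z = -37.8

Vertices and z = -6.3a - 0.6b:
  (485/111, 0) → z = -2037/74
  (5753/1351, 4163/2702) → z = -187464/6755
  (6, 0) → z = -189/5

At the optimal vertex, b = 0 and 4.6a + 5.2b = 27.6.
Solving simultaneously gives a = 6, b = 0.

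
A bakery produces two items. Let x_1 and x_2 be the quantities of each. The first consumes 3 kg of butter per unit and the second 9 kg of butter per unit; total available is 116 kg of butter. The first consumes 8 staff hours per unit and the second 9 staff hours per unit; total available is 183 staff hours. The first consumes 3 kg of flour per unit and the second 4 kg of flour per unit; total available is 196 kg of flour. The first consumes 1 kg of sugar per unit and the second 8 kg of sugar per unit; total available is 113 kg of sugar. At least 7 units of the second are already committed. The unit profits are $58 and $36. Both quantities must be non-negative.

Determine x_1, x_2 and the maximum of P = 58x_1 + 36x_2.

x_1 = 15, x_2 = 7, maximum P = 1122

Corner points and P = 58x_1 + 36x_2:
  (0, 116/9) → P = 464
  (0, 7) → P = 252
  (67/5, 379/45) → P = 5402/5
  (15, 7) → P = 1122

The optimum lies where 8x_1 + 9x_2 = 183 and x_2 = 7.
Solving simultaneously gives x_1 = 15, x_2 = 7.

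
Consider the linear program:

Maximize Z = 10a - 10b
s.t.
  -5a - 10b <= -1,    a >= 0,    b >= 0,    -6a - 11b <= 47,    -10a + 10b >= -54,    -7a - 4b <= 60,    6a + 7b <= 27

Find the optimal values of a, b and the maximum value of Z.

Extreme points and Z = 10a - 10b:
  (0, 1/10) → Z = -1
  (1/5, 0) → Z = 2
  (0, 27/7) → Z = -270/7
  (9/2, 0) → Z = 45

The optimum lies where b = 0 and 6a + 7b = 27.
Solving simultaneously gives a = 9/2, b = 0.

a = 9/2, b = 0, maximum Z = 45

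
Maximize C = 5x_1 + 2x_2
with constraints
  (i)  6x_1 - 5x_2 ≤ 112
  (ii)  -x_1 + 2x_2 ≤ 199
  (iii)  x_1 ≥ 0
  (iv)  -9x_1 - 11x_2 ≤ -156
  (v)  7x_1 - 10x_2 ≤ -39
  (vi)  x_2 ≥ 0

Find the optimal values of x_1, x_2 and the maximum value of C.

Corner points and C = 5x_1 + 2x_2:
  (1219/7, 1306/7) → C = 8707/7
  (263/5, 1018/25) → C = 8611/25
  (0, 199/2) → C = 199
  (0, 156/11) → C = 312/11
  (1131/167, 1443/167) → C = 8541/167

x_1 = 1219/7, x_2 = 1306/7, maximum C = 8707/7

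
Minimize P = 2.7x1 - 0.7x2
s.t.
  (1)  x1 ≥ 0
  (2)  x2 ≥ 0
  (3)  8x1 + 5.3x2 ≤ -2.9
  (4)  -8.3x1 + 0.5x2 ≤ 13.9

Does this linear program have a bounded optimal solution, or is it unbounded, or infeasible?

The boundaries x1 = 0 and x2 = 0 meet at (0, 0), but that point violates 8x1 + 5.3x2 ≤ -2.9. Every candidate vertex is excluded by some other constraint, so the feasible region is empty.

infeasible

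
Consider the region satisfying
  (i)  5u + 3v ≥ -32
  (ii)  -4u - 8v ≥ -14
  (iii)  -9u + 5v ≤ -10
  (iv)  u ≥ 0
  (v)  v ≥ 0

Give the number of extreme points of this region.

3

The feasible vertices (each the meet of two boundaries and inside every other half-plane) are:
  (75/46, 43/46)
  (7/2, 0)
  (10/9, 0)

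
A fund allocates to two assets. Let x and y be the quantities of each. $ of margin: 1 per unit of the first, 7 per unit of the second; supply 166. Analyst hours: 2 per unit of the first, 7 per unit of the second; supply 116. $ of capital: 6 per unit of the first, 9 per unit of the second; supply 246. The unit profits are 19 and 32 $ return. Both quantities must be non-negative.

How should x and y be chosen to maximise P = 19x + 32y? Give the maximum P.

x = 113/4, y = 17/2, maximum P = 3235/4

Feasible corners and P = 19x + 32y:
  (0, 0) → P = 0
  (0, 116/7) → P = 3712/7
  (41, 0) → P = 779
  (113/4, 17/2) → P = 3235/4

The binding constraints are 2x + 7y = 116 and 6x + 9y = 246.
Solving simultaneously gives x = 113/4, y = 17/2.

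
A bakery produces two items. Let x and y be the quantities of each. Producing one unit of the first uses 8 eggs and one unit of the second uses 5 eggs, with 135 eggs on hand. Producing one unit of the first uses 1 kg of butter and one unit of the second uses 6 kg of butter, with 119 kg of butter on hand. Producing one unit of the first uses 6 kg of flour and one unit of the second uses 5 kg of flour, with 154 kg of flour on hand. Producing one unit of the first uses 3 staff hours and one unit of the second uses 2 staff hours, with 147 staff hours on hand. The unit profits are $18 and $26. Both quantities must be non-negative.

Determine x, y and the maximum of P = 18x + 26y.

Corner points and P = 18x + 26y:
  (0, 0) → P = 0
  (0, 119/6) → P = 1547/3
  (135/8, 0) → P = 1215/4
  (5, 19) → P = 584

The binding constraints are 8x + 5y = 135 and x + 6y = 119.
Solving simultaneously gives x = 5, y = 19.

x = 5, y = 19, maximum P = 584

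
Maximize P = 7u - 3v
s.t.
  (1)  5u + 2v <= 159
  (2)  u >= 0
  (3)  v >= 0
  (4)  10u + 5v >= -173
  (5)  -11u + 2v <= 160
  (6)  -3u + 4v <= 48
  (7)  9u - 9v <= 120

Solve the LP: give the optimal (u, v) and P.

u = 557/21, v = 277/21, maximum P = 3068/21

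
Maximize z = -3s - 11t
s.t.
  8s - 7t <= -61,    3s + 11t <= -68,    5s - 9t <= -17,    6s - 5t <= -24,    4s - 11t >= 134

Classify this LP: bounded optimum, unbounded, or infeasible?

unbounded

From the feasible point (-1393/19, -738/19), moving in the direction (-9, -5) keeps every constraint satisfied while z increases without bound.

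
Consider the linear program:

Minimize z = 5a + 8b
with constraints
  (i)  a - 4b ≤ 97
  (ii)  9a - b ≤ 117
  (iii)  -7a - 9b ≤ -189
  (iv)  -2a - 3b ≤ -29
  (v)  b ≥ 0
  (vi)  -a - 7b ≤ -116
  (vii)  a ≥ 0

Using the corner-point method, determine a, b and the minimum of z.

Corner points and z = 5a + 8b:
  (935/64, 927/64) → z = 12091/64
  (279/40, 623/40) → z = 6379/40
  (0, 21) → z = 168
The feasible region is unbounded (it extends along (0, 1), (1, 9)), but z strictly increases along every unbounded feasible direction, so there is no improving ray and the minimum is attained at a vertex.

The optimum lies where -7a - 9b = -189 and -a - 7b = -116.
Solving simultaneously gives a = 279/40, b = 623/40.

a = 279/40, b = 623/40, minimum z = 6379/40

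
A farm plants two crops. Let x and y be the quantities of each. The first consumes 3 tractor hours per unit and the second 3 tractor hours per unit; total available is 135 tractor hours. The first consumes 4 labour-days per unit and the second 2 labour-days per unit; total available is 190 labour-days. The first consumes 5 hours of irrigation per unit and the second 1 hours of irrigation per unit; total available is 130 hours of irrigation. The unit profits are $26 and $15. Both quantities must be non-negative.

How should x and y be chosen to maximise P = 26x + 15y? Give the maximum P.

x = 85/4, y = 95/4, maximum P = 3635/4

Extreme points and P = 26x + 15y:
  (0, 0) → P = 0
  (0, 45) → P = 675
  (26, 0) → P = 676
  (85/4, 95/4) → P = 3635/4

At the optimal vertex, 3x + 3y = 135 and 5x + y = 130.
Solving simultaneously gives x = 85/4, y = 95/4.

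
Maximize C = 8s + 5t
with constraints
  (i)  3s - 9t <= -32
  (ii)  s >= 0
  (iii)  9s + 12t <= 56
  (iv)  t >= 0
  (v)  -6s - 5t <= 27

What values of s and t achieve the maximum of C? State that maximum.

Feasible corners and C = 8s + 5t:
  (0, 32/9) → C = 160/9
  (40/39, 152/39) → C = 360/13
  (0, 14/3) → C = 70/3

At the optimal vertex, 3s - 9t = -32 and 9s + 12t = 56.
Solving simultaneously gives s = 40/39, t = 152/39.

s = 40/39, t = 152/39, maximum C = 360/13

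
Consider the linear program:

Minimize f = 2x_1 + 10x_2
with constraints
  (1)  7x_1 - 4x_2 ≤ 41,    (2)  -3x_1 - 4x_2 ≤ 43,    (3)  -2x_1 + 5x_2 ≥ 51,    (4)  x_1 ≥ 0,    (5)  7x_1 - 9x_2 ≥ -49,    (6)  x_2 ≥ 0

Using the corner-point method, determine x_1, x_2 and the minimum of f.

Extreme points and f = 2x_1 + 10x_2:
  (409/27, 439/27) → f = 1736/9
  (113/7, 18) → f = 1486/7
  (214/17, 259/17) → f = 3018/17

The binding constraints are -2x_1 + 5x_2 = 51 and 7x_1 - 9x_2 = -49.
Solving simultaneously gives x_1 = 214/17, x_2 = 259/17.

x_1 = 214/17, x_2 = 259/17, minimum f = 3018/17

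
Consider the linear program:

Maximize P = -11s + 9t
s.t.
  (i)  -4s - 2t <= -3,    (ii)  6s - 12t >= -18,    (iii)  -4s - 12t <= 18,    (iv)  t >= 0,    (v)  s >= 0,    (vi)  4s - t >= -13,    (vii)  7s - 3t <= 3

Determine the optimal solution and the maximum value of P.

s = 0, t = 3/2, maximum P = 27/2

At the optimal vertex, -4s - 2t = -3 and 6s - 12t = -18.
Solving simultaneously gives s = 0, t = 3/2.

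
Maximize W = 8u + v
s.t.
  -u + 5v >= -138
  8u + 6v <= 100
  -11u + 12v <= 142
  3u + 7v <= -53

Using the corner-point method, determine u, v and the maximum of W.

Corner points and W = 8u + v:
  (664/23, -502/23) → W = 4810/23
  (-2366/43, -1660/43) → W = -20588/43
  (509/19, -362/19) → W = 3710/19
  (-1630/113, -157/113) → W = -13197/113

At the optimal vertex, -u + 5v = -138 and 8u + 6v = 100.
Solving simultaneously gives u = 664/23, v = -502/23.

u = 664/23, v = -502/23, maximum W = 4810/23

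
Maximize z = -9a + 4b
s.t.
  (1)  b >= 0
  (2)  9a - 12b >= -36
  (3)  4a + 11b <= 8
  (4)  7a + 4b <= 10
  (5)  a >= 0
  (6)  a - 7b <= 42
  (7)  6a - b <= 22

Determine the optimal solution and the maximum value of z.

Vertices and z = -9a + 4b:
  (10/7, 0) → z = -90/7
  (0, 0) → z = 0
  (78/61, 16/61) → z = -638/61
  (0, 8/11) → z = 32/11

a = 0, b = 8/11, maximum z = 32/11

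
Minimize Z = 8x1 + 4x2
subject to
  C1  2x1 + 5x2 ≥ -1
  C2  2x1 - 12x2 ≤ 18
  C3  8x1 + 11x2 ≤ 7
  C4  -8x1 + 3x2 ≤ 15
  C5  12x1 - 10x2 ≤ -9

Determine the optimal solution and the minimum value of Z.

The binding constraints are 2x1 + 5x2 = -1 and -8x1 + 3x2 = 15.
Solving simultaneously gives x1 = -39/23, x2 = 11/23.

x1 = -39/23, x2 = 11/23, minimum Z = -268/23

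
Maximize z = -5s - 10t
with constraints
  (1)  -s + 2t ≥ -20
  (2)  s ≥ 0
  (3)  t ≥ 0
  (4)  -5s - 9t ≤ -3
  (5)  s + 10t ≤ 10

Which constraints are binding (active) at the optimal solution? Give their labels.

Corner points and z = -5s - 10t:
  (0, 1/3) → z = -10/3
  (0, 1) → z = -10
  (3/5, 0) → z = -3
  (10, 0) → z = -50

The maximum is at (3/5, 0). Substituting into each constraint, equality holds for (3) and (4); the remaining constraints have slack.

(3) and (4)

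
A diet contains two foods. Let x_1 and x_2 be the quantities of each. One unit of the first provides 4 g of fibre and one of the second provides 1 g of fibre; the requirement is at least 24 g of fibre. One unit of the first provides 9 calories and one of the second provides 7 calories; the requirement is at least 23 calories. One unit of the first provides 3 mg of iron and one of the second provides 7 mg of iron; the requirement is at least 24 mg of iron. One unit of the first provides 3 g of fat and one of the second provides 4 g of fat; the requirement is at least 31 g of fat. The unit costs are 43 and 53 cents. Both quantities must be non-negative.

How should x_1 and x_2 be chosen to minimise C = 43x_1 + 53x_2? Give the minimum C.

x_1 = 5, x_2 = 4, minimum C = 427

Extreme points and C = 43x_1 + 53x_2:
  (0, 24) → C = 1272
  (31/3, 0) → C = 1333/3
  (5, 4) → C = 427
The feasible region is unbounded (it extends along (0, 1), (1, 0)), but C strictly increases along every unbounded feasible direction, so there is no improving ray and the minimum is attained at a vertex.

The binding constraints are 4x_1 + x_2 = 24 and 3x_1 + 4x_2 = 31.
Solving simultaneously gives x_1 = 5, x_2 = 4.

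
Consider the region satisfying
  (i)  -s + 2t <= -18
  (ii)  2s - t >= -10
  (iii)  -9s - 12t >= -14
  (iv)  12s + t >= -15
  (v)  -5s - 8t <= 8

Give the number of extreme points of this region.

3

The feasible vertices (each the meet of two boundaries and inside every other half-plane) are:
  (122/15, -74/15)
  (64/9, -49/9)
  (52/3, -71/6)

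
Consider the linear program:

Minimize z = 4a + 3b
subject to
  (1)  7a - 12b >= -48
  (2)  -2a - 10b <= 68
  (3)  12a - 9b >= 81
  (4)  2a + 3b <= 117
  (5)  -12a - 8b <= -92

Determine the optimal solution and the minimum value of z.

Vertices and z = 4a + 3b:
  (52/3, 127/9) → z = 335/3
  (28, 61/3) → z = 173
  (687/7, -185/7) → z = 2193/7
  (183/13, -125/13) → z = 357/13
  (123/17, 11/17) → z = 525/17

The optimum lies where -2a - 10b = 68 and -12a - 8b = -92.
Solving simultaneously gives a = 183/13, b = -125/13.

a = 183/13, b = -125/13, minimum z = 357/13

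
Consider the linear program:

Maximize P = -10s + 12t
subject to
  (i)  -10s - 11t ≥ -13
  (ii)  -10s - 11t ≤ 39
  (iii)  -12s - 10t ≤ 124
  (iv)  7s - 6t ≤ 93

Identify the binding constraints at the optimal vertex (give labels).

(i) and (iii)

Vertices and P = -10s + 12t:
  (-747/16, 349/8) → P = 7923/8
  (1101/137, -839/137) → P = -21078/137
  (-487/16, 193/8) → P = 4751/8
  (789/137, -1203/137) → P = -22326/137

The maximum is at (-747/16, 349/8). Substituting into each constraint, equality holds for (i) and (iii); the remaining constraints have slack.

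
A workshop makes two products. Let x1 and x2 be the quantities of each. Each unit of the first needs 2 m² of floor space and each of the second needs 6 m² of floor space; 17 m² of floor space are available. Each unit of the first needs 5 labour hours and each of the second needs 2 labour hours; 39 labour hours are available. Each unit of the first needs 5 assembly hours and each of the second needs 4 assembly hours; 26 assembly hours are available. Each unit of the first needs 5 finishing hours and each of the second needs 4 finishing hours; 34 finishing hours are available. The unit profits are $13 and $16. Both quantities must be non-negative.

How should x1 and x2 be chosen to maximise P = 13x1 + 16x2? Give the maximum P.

x1 = 4, x2 = 3/2, maximum P = 76

Corner points and P = 13x1 + 16x2:
  (0, 0) → P = 0
  (0, 17/6) → P = 136/3
  (26/5, 0) → P = 338/5
  (4, 3/2) → P = 76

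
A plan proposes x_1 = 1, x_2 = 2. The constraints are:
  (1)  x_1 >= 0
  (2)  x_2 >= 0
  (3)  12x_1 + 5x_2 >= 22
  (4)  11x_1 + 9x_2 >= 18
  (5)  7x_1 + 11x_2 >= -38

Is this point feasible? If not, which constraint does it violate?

feasible

(1): 1 ≥ 0 ✓
(2): 2 ≥ 0 ✓
(3): 22 ≥ 22 ✓
(4): 29 ≥ 18 ✓
(5): 29 ≥ -38 ✓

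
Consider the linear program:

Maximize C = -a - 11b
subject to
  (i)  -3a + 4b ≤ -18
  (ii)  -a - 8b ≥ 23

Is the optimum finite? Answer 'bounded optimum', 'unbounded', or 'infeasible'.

unbounded

From the feasible point (13/7, -87/28), moving in the direction (8, -1) keeps every constraint satisfied while C increases without bound.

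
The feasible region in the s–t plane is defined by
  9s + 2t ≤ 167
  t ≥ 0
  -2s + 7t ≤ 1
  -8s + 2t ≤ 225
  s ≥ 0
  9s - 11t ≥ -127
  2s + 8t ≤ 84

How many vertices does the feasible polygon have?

4

Pairwise boundary intersections that survive every other constraint:
  (167/9, 0)
  (1167/67, 343/67)
  (0, 0)
  (0, 1/7)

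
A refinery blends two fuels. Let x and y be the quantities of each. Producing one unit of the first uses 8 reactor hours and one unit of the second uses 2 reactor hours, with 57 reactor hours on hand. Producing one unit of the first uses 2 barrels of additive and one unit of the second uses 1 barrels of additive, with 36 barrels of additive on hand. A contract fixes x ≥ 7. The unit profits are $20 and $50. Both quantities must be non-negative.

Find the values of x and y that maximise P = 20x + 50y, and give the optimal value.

The optimum lies where 8x + 2y = 57 and x = 7.
Solving simultaneously gives x = 7, y = 1/2.

x = 7, y = 1/2, maximum P = 165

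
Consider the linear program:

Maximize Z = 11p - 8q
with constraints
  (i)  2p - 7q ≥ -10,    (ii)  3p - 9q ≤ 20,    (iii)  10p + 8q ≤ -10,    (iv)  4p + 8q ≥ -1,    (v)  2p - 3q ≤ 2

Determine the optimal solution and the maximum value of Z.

p = -3/2, q = 5/8, maximum Z = -43/2

At the optimal vertex, 10p + 8q = -10 and 4p + 8q = -1.
Solving simultaneously gives p = -3/2, q = 5/8.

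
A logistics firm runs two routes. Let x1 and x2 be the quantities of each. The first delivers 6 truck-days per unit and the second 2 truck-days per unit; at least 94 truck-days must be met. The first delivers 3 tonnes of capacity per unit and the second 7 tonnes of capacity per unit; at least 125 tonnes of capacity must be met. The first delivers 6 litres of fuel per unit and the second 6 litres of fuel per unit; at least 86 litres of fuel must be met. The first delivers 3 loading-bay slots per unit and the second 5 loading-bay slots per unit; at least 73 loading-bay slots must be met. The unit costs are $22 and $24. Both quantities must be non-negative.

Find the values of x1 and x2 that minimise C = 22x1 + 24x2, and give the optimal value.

x1 = 34/3, x2 = 13, minimum C = 1684/3

Extreme points and C = 22x1 + 24x2:
  (0, 47) → C = 1128
  (125/3, 0) → C = 2750/3
  (34/3, 13) → C = 1684/3
The feasible region is unbounded (it extends along (0, 1), (1, 0)), but C strictly increases along every unbounded feasible direction, so there is no improving ray and the minimum is attained at a vertex.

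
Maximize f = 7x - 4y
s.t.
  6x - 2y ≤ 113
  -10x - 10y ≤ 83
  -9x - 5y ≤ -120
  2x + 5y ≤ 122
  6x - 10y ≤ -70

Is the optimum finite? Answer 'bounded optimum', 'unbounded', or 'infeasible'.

bounded optimum

Extreme points and f = 7x - 4y:
  (-2/7, 858/35) → f = -3502/35
  (85/12, 45/4) → f = 55/12
  (87/5, 436/25) → f = 1301/25
The feasible region has finitely many vertices and no improving ray; the maximum is 1301/25 at (87/5, 436/25).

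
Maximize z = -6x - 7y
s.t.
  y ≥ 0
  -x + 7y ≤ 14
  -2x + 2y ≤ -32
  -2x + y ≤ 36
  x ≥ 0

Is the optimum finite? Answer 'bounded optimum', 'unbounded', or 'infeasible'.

Extreme points and z = -6x - 7y:
  (16, 0) → z = -96
  (21, 5) → z = -161
The feasible region has finitely many vertices and no improving ray; the maximum is -96 at (16, 0).

bounded optimum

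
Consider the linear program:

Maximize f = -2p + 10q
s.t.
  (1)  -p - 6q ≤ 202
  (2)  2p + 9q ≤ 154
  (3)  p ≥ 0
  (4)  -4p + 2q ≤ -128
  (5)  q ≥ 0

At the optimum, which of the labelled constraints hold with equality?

(2) and (4)

Vertices and f = -2p + 10q:
  (73/2, 9) → f = 17
  (77, 0) → f = -154
  (32, 0) → f = -64

The maximum is at (73/2, 9). Substituting into each constraint, equality holds for (2) and (4); the remaining constraints have slack.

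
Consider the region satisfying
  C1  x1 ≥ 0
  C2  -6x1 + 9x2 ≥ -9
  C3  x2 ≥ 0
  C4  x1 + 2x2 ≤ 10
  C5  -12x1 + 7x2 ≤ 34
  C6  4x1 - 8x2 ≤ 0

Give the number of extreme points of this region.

Pairwise boundary intersections that survive every other constraint:
  (0, 0)
  (0, 34/7)
  (2/31, 154/31)
  (5, 5/2)

4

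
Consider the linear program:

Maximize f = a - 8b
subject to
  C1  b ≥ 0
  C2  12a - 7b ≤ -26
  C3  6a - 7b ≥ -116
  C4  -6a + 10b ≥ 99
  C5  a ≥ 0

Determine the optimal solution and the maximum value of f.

Corner points and f = a - 8b:
  (15, 206/7) → f = -1543/7
  (433/78, 172/13) → f = -7823/78
  (0, 116/7) → f = -928/7
  (0, 99/10) → f = -396/5

The optimum lies where -6a + 10b = 99 and a = 0.
Solving simultaneously gives a = 0, b = 99/10.

a = 0, b = 99/10, maximum f = -396/5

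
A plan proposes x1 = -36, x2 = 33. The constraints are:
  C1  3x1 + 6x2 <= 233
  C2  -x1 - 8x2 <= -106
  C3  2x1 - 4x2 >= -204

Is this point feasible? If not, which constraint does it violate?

feasible

C1: 90 ≤ 233 ✓
C2: -228 ≤ -106 ✓
C3: -204 ≥ -204 ✓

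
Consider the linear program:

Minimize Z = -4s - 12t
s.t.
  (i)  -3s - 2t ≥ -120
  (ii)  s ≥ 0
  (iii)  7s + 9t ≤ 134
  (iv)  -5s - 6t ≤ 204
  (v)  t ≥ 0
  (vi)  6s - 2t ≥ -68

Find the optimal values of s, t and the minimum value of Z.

Feasible corners and Z = -4s - 12t:
  (0, 134/9) → Z = -536/3
  (0, 0) → Z = 0
  (134/7, 0) → Z = -536/7

At the optimal vertex, s = 0 and 7s + 9t = 134.
Solving simultaneously gives s = 0, t = 134/9.

s = 0, t = 134/9, minimum Z = -536/3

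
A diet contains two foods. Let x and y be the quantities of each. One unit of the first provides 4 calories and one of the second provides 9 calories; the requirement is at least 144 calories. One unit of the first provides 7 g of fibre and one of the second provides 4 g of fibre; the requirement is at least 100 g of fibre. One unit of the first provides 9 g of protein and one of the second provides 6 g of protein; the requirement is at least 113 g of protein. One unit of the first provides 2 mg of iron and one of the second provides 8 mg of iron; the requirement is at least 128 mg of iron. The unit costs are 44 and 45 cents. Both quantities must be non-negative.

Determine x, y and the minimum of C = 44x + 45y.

Feasible corners and C = 44x + 45y:
  (0, 25) → C = 1125
  (64, 0) → C = 2816
  (6, 29/2) → C = 1833/2
The feasible region is unbounded (it extends along (0, 1), (1, 0)), but C strictly increases along every unbounded feasible direction, so there is no improving ray and the minimum is attained at a vertex.

At the optimal vertex, 7x + 4y = 100 and 2x + 8y = 128.
Solving simultaneously gives x = 6, y = 29/2.

x = 6, y = 29/2, minimum C = 1833/2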